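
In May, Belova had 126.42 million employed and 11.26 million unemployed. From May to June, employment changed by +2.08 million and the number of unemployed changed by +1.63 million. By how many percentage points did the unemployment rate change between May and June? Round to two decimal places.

May: labor force = 126.42 + 11.26 = 137.68; u = 11.26/137.68 = 8.18%.
June: labor force = 128.50 + 12.89 = 141.39; u = 12.89/141.39 = 9.12%.
Change = 9.12% − 8.18% = +0.94 pp.

The unemployment rate changed by +0.94 percentage points.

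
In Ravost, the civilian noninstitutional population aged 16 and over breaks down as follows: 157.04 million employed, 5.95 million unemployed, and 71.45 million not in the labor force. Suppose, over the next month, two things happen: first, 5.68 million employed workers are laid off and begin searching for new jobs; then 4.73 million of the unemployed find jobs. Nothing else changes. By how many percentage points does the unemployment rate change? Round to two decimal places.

Initially, labor force = 157.04 + 5.95 = 162.99 million, so u = 5.95/162.99 = 3.65%.
After the first change, employed falls and unemployed rises by 5.68; labor force unchanged → E = 151.36, U = 11.63, labor force = 162.99 million.
After the second change, unemployed falls and employed rises by 4.73; labor force unchanged → E = 156.09, U = 6.90, labor force = 162.99 million.
New unemployment rate = 6.90 / 162.99 = 4.23%.
Change = 4.23% − 3.65% = +0.58 percentage points.

The unemployment rate changes by +0.58 percentage points.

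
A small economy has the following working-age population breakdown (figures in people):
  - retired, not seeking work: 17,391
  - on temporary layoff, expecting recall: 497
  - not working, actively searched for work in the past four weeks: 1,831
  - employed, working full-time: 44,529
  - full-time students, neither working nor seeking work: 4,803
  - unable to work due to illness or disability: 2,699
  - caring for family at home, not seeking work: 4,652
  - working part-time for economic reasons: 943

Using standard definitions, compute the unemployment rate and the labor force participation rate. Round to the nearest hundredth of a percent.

Unemployment rate ≈ 4.87%; labor force participation rate ≈ 61.80%.

Employed = 44,529 + 943 = 45,472 (anyone who worked, including part-time for economic reasons, counts as employed).
Unemployed = 497 + 1,831 = 2,328 (jobless and actively searching, or on temporary layoff).
Labor force = 45,472 + 2,328 = 47,800.
Not in labor force = 17,391 + 4,803 + 2,699 + 4,652 = 29,545 (those not working and not actively searching are outside the labor force).
Civilian working-age population = 47,800 + 29,545 = 77,345.
Unemployment rate = 2,328 / 47,800 = 4.87%.
Labor force participation rate = 47,800 / 77,345 = 61.80%.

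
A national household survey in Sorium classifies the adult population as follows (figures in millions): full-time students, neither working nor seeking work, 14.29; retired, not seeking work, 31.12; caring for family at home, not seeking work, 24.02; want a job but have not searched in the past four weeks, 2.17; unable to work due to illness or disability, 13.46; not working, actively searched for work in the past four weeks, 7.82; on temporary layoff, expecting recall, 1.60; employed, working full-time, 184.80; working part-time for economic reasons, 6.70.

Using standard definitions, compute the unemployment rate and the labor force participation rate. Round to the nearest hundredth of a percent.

Unemployment rate ≈ 4.69%; labor force participation rate ≈ 70.26%.

Employed = 184.80 + 6.70 = 191.50 million (anyone who worked, including part-time for economic reasons, counts as employed).
Unemployed = 7.82 + 1.60 = 9.42 million (jobless and actively searching, or on temporary layoff).
Labor force = 191.50 + 9.42 = 200.92 million.
Not in labor force = 14.29 + 31.12 + 24.02 + 2.17 + 13.46 = 85.06 million (those not working and not actively searching are outside the labor force — including those who want a job but have given up searching).
Civilian working-age population = 200.92 + 85.06 = 285.98 million.
Unemployment rate = 9.42 / 200.92 = 4.69%.
Labor force participation rate = 200.92 / 285.98 = 70.26%.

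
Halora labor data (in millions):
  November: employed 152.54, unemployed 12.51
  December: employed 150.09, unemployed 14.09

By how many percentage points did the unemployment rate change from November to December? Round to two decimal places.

The unemployment rate changed by +1.00 percentage points.

November: labor force = 152.54 + 12.51 = 165.05; u = 12.51/165.05 = 7.58%.
December: labor force = 150.09 + 14.09 = 164.18; u = 14.09/164.18 = 8.58%.
Change = 8.58% − 7.58% = +1.00 pp.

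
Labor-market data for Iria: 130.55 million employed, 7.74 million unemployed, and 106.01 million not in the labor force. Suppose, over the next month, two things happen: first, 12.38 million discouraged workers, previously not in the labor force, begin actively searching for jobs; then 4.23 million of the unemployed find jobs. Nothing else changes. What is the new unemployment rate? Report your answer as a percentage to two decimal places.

New unemployment rate ≈ 10.55%.

Initially, labor force = 130.55 + 7.74 = 138.29 million, so u = 7.74/138.29 = 5.60%.
After the first change, unemployed and labor force both rise by 12.38 → E = 130.55, U = 20.12, labor force = 150.67 million.
After the second change, unemployed falls and employed rises by 4.23; labor force unchanged → E = 134.78, U = 15.89, labor force = 150.67 million.
New unemployment rate = 15.89 / 150.67 = 10.55%.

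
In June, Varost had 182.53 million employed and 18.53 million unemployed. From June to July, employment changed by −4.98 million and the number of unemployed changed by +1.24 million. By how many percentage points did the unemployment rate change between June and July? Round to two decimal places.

The unemployment rate changed by +0.80 percentage points.

June: labor force = 182.53 + 18.53 = 201.06; u = 18.53/201.06 = 9.22%.
July: labor force = 177.55 + 19.77 = 197.32; u = 19.77/197.32 = 10.02%.
Change = 10.02% − 9.22% = +0.80 pp.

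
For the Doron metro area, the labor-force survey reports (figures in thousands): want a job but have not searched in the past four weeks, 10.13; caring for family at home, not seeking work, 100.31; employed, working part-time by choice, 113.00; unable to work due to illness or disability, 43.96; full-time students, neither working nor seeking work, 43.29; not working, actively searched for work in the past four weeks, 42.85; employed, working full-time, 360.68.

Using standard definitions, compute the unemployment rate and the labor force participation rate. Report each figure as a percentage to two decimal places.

Unemployment rate ≈ 8.30%; labor force participation rate ≈ 72.32%.

Employed = 113.00 + 360.68 = 473.68 thousand.
Unemployed = 42.85 thousand.
Labor force = 473.68 + 42.85 = 516.53 thousand.
Not in labor force = 10.13 + 100.31 + 43.96 + 43.29 = 197.69 thousand (those not working and not actively searching are outside the labor force — including those who want a job but have given up searching).
Civilian working-age population = 516.53 + 197.69 = 714.22 thousand.
Unemployment rate = 42.85 / 516.53 = 8.30%.
Labor force participation rate = 516.53 / 714.22 = 72.32%.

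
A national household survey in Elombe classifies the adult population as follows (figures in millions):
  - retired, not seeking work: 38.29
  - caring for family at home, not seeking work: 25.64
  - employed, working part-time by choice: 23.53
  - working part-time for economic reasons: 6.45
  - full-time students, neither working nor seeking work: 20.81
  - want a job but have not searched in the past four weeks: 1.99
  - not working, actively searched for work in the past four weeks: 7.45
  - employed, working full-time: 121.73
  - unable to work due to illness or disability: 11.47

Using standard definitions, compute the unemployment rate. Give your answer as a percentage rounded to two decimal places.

Employed = 23.53 + 6.45 + 121.73 = 151.71 million (anyone who worked, including part-time for economic reasons, counts as employed).
Unemployed = 7.45 million.
Labor force = 151.71 + 7.45 = 159.16 million.
Unemployment rate = 7.45 / 159.16 = 4.68%.

Unemployment rate ≈ 4.68%.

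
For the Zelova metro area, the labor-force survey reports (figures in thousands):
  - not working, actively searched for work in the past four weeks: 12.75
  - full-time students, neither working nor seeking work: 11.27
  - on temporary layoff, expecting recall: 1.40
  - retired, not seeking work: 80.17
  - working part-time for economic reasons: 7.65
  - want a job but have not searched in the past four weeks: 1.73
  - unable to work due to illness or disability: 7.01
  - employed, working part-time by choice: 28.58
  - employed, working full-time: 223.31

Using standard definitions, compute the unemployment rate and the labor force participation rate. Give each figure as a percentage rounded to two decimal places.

Unemployment rate ≈ 5.17%; labor force participation rate ≈ 73.20%.

Employed = 7.65 + 28.58 + 223.31 = 259.54 thousand (anyone who worked, including part-time for economic reasons, counts as employed).
Unemployed = 12.75 + 1.40 = 14.15 thousand (jobless and actively searching, or on temporary layoff).
Labor force = 259.54 + 14.15 = 273.69 thousand.
Not in labor force = 11.27 + 80.17 + 1.73 + 7.01 = 100.18 thousand (those not working and not actively searching are outside the labor force — including those who want a job but have given up searching).
Civilian working-age population = 273.69 + 100.18 = 373.87 thousand.
Unemployment rate = 14.15 / 273.69 = 5.17%.
Labor force participation rate = 273.69 / 373.87 = 73.20%.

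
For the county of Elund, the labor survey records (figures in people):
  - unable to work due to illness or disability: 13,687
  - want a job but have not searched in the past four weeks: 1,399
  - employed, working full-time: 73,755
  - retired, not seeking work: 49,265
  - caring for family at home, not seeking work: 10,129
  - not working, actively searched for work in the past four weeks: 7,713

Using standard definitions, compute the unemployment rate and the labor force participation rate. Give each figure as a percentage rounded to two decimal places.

Unemployment rate ≈ 9.47%; labor force participation rate ≈ 52.24%.

Employed = 73,755.
Unemployed = 7,713.
Labor force = 73,755 + 7,713 = 81,468.
Not in labor force = 13,687 + 1,399 + 49,265 + 10,129 = 74,480 (those not working and not actively searching are outside the labor force — including those who want a job but have given up searching).
Civilian working-age population = 81,468 + 74,480 = 155,948.
Unemployment rate = 7,713 / 81,468 = 9.47%.
Labor force participation rate = 81,468 / 155,948 = 52.24%.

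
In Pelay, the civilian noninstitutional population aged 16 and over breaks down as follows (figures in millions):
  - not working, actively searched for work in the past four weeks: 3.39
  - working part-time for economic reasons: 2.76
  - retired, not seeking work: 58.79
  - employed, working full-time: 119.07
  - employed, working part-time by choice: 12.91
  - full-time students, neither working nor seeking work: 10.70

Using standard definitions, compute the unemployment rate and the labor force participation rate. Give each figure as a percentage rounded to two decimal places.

Employed = 2.76 + 119.07 + 12.91 = 134.74 million (anyone who worked, including part-time for economic reasons, counts as employed).
Unemployed = 3.39 million.
Labor force = 134.74 + 3.39 = 138.13 million.
Not in labor force = 58.79 + 10.70 = 69.49 million (those not working and not actively searching are outside the labor force).
Civilian working-age population = 138.13 + 69.49 = 207.62 million.
Unemployment rate = 3.39 / 138.13 = 2.45%.
Labor force participation rate = 138.13 / 207.62 = 66.53%.

Unemployment rate ≈ 2.45%; labor force participation rate ≈ 66.53%.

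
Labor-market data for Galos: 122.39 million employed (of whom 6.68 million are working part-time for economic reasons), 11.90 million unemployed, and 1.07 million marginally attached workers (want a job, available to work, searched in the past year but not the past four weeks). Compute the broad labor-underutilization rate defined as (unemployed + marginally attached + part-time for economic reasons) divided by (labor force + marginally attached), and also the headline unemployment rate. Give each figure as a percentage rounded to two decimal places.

Labor force = 122.39 + 11.90 = 134.29 million.
Numerator = 11.90 + 1.07 + 6.68 = 19.65 million.
Denominator = 134.29 + 1.07 = 135.36 million.
Broad rate = 19.65 / 135.36 = 14.52%.
Headline unemployment rate = 11.90 / 134.29 = 8.86%.

Broad underutilization rate ≈ 14.52%; headline unemployment rate ≈ 8.86%.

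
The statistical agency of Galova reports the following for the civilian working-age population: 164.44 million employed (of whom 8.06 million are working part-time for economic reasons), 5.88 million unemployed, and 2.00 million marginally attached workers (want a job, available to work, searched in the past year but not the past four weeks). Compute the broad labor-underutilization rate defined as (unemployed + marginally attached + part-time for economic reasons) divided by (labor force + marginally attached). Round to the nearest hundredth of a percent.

Broad underutilization rate ≈ 9.25%.

Labor force = 164.44 + 5.88 = 170.32 million.
Numerator = 5.88 + 2.00 + 8.06 = 15.94 million.
Denominator = 170.32 + 2.00 = 172.32 million.
Broad rate = 15.94 / 172.32 = 9.25%.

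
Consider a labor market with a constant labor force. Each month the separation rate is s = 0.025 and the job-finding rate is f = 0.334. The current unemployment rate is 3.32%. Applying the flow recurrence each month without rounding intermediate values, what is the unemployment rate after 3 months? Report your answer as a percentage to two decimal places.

With a fixed labor force, u_{t+1} = u_t + s·(1−u_t) − f·u_t = u_t·(1−s−f) + s.
Here 1−s−f = 0.641 and s = 0.025.
u_1 = 0.033200 × 0.641 + 0.025 = 0.046281.
u_2 = 0.046281 × 0.641 + 0.025 = 0.054666.
u_3 = 0.054666 × 0.641 + 0.025 = 0.060041.

Unemployment rate after three months ≈ 6.00%.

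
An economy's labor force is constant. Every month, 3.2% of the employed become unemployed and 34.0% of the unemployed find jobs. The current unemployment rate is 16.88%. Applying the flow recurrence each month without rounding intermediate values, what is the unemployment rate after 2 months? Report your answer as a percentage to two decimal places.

With a fixed labor force, u_{t+1} = u_t + s·(1−u_t) − f·u_t = u_t·(1−s−f) + s.
Here 1−s−f = 0.628 and s = 0.032.
u_1 = 0.168800 × 0.628 + 0.032 = 0.138006.
u_2 = 0.138006 × 0.628 + 0.032 = 0.118668.

Unemployment rate after two months ≈ 11.87%.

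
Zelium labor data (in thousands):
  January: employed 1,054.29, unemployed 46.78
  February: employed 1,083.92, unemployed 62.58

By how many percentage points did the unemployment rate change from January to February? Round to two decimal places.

January: labor force = 1,054.29 + 46.78 = 1,101.07; u = 46.78/1,101.07 = 4.25%.
February: labor force = 1,083.92 + 62.58 = 1,146.50; u = 62.58/1,146.50 = 5.46%.
Change = 5.46% − 4.25% = +1.21 pp.

The unemployment rate changed by +1.21 percentage points.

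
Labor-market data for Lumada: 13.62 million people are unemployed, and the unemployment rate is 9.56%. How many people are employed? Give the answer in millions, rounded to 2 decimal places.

Labor force = U / u = 13.62 / 0.0956 ≈ 142.47 million.
Employed = labor force − unemployed = 142.47 − 13.62 = 128.85 million.

About 128.85 million are employed.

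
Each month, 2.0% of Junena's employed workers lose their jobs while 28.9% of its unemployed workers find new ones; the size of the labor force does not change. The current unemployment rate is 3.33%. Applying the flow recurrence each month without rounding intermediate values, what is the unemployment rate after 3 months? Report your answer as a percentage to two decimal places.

With a fixed labor force, u_{t+1} = u_t + s·(1−u_t) − f·u_t = u_t·(1−s−f) + s.
Here 1−s−f = 0.691 and s = 0.020.
u_1 = 0.033300 × 0.691 + 0.020 = 0.043010.
u_2 = 0.043010 × 0.691 + 0.020 = 0.049720.
u_3 = 0.049720 × 0.691 + 0.020 = 0.054357.

Unemployment rate after three months ≈ 5.44%.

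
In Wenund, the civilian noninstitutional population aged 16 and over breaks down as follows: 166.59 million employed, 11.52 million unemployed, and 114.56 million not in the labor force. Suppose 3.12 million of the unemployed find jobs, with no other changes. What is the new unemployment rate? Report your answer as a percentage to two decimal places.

New unemployment rate ≈ 4.72%.

Initially, labor force = 166.59 + 11.52 = 178.11 million, so u = 11.52/178.11 = 6.47%.
After the change, unemployed falls and employed rises by 3.12; labor force unchanged → E = 169.71, U = 8.40, labor force = 178.11 million.
New unemployment rate = 8.40 / 178.11 = 4.72%.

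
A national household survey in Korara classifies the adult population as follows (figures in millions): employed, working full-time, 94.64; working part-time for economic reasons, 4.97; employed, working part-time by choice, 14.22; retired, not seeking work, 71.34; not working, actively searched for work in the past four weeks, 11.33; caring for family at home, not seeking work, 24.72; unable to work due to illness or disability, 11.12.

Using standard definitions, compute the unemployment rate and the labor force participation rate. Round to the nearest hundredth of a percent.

Employed = 94.64 + 4.97 + 14.22 = 113.83 million (anyone who worked, including part-time for economic reasons, counts as employed).
Unemployed = 11.33 million.
Labor force = 113.83 + 11.33 = 125.16 million.
Not in labor force = 71.34 + 24.72 + 11.12 = 107.18 million (those not working and not actively searching are outside the labor force).
Civilian working-age population = 125.16 + 107.18 = 232.34 million.
Unemployment rate = 11.33 / 125.16 = 9.05%.
Labor force participation rate = 125.16 / 232.34 = 53.87%.

Unemployment rate ≈ 9.05%; labor force participation rate ≈ 53.87%.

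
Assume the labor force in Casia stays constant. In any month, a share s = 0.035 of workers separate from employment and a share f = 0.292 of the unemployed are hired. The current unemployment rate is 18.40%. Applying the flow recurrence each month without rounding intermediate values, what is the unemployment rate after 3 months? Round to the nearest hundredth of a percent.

With a fixed labor force, u_{t+1} = u_t + s·(1−u_t) − f·u_t = u_t·(1−s−f) + s.
Here 1−s−f = 0.673 and s = 0.035.
u_1 = 0.184000 × 0.673 + 0.035 = 0.158832.
u_2 = 0.158832 × 0.673 + 0.035 = 0.141894.
u_3 = 0.141894 × 0.673 + 0.035 = 0.130495.

Unemployment rate after three months ≈ 13.05%.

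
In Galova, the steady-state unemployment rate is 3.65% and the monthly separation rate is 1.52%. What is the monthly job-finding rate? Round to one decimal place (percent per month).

Job-finding rate ≈ 40.1% per month.

From u* = s/(s+f): f = s·(1−u)/u.
f = 1.52 × (1 − 0.0365) / 0.0365 = 1.4645 / 0.0365 ≈ 40.1% per month.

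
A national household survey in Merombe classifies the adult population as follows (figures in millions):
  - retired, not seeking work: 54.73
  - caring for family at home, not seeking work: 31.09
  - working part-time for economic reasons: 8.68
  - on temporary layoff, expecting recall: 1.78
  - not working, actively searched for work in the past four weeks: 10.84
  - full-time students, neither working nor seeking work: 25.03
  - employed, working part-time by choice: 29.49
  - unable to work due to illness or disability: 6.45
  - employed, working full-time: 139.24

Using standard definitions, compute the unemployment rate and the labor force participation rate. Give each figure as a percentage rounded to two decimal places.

Unemployment rate ≈ 6.64%; labor force participation rate ≈ 61.83%.

Employed = 8.68 + 29.49 + 139.24 = 177.41 million (anyone who worked, including part-time for economic reasons, counts as employed).
Unemployed = 1.78 + 10.84 = 12.62 million (jobless and actively searching, or on temporary layoff).
Labor force = 177.41 + 12.62 = 190.03 million.
Not in labor force = 54.73 + 31.09 + 25.03 + 6.45 = 117.30 million (those not working and not actively searching are outside the labor force).
Civilian working-age population = 190.03 + 117.30 = 307.33 million.
Unemployment rate = 12.62 / 190.03 = 6.64%.
Labor force participation rate = 190.03 / 307.33 = 61.83%.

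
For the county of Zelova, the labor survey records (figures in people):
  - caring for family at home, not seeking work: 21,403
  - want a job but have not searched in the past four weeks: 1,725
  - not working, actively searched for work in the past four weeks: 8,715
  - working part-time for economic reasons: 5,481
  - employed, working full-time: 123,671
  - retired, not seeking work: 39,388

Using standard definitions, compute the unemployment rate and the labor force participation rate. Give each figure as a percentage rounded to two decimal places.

Employed = 5,481 + 123,671 = 129,152 (anyone who worked, including part-time for economic reasons, counts as employed).
Unemployed = 8,715.
Labor force = 129,152 + 8,715 = 137,867.
Not in labor force = 21,403 + 1,725 + 39,388 = 62,516 (those not working and not actively searching are outside the labor force — including those who want a job but have given up searching).
Civilian working-age population = 137,867 + 62,516 = 200,383.
Unemployment rate = 8,715 / 137,867 = 6.32%.
Labor force participation rate = 137,867 / 200,383 = 68.80%.

Unemployment rate ≈ 6.32%; labor force participation rate ≈ 68.80%.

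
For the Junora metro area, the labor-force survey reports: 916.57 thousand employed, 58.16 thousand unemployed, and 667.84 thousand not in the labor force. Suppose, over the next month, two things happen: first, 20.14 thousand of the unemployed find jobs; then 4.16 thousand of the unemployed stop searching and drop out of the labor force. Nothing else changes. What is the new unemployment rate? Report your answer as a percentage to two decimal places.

Initially, labor force = 916.57 + 58.16 = 974.73 thousand, so u = 58.16/974.73 = 5.97%.
After the first change, unemployed falls and employed rises by 20.14; labor force unchanged → E = 936.71, U = 38.02, labor force = 974.73 thousand.
After the second change, unemployed and labor force both fall by 4.16 → E = 936.71, U = 33.86, labor force = 970.57 thousand.
New unemployment rate = 33.86 / 970.57 = 3.49%.

New unemployment rate ≈ 3.49%.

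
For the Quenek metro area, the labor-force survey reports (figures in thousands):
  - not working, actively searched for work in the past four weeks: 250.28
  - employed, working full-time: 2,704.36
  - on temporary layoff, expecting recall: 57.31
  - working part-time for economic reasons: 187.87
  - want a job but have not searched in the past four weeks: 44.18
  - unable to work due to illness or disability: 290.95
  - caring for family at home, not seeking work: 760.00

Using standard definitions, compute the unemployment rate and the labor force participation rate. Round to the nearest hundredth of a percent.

Employed = 2,704.36 + 187.87 = 2,892.23 thousand (anyone who worked, including part-time for economic reasons, counts as employed).
Unemployed = 250.28 + 57.31 = 307.59 thousand (jobless and actively searching, or on temporary layoff).
Labor force = 2,892.23 + 307.59 = 3,199.82 thousand.
Not in labor force = 44.18 + 290.95 + 760.00 = 1,095.13 thousand (those not working and not actively searching are outside the labor force — including those who want a job but have given up searching).
Civilian working-age population = 3,199.82 + 1,095.13 = 4,294.95 thousand.
Unemployment rate = 307.59 / 3,199.82 = 9.61%.
Labor force participation rate = 3,199.82 / 4,294.95 = 74.50%.

Unemployment rate ≈ 9.61%; labor force participation rate ≈ 74.50%.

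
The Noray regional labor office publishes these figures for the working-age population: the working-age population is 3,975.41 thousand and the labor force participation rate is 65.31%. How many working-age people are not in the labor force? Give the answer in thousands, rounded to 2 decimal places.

About 1,379.07 thousand are not in the labor force.

Share not in the labor force = 1 − 0.6531 = 0.3469.
Not in labor force = 0.3469 × 3,975.41 ≈ 1,379.07 thousand.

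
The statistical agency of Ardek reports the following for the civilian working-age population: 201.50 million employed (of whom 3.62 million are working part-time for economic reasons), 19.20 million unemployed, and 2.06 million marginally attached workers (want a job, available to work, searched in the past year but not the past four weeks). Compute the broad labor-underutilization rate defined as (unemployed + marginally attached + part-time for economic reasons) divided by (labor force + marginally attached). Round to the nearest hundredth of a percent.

Broad underutilization rate ≈ 11.17%.

Labor force = 201.50 + 19.20 = 220.70 million.
Numerator = 19.20 + 2.06 + 3.62 = 24.88 million.
Denominator = 220.70 + 2.06 = 222.76 million.
Broad rate = 24.88 / 222.76 = 11.17%.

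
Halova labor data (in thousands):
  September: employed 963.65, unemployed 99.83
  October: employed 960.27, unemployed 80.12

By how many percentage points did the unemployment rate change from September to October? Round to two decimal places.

The unemployment rate changed by −1.69 percentage points.

September: labor force = 963.65 + 99.83 = 1,063.48; u = 99.83/1,063.48 = 9.39%.
October: labor force = 960.27 + 80.12 = 1,040.39; u = 80.12/1,040.39 = 7.70%.
Change = 7.70% − 9.39% = −1.69 pp.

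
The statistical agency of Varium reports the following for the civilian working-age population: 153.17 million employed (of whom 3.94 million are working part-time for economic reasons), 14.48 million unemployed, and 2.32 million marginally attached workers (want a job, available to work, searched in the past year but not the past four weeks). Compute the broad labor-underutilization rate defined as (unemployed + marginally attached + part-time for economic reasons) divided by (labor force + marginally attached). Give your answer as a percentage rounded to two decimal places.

Labor force = 153.17 + 14.48 = 167.65 million.
Numerator = 14.48 + 2.32 + 3.94 = 20.74 million.
Denominator = 167.65 + 2.32 = 169.97 million.
Broad rate = 20.74 / 169.97 = 12.20%.

Broad underutilization rate ≈ 12.20%.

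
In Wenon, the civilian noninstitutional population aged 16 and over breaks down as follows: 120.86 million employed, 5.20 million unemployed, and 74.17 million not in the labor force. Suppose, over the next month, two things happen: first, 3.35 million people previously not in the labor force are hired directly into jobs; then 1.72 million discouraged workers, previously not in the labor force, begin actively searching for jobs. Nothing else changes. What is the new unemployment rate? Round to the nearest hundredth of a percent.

New unemployment rate ≈ 5.28%.

Initially, labor force = 120.86 + 5.20 = 126.06 million, so u = 5.20/126.06 = 4.13%.
After the first change, employed and labor force both rise by 3.35; unemployed unchanged → E = 124.21, U = 5.20, labor force = 129.41 million.
After the second change, unemployed and labor force both rise by 1.72 → E = 124.21, U = 6.92, labor force = 131.13 million.
New unemployment rate = 6.92 / 131.13 = 5.28%.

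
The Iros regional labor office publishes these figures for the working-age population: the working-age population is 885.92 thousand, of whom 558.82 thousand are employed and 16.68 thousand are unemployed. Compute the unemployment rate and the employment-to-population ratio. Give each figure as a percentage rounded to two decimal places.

Labor force = employed + unemployed = 558.82 + 16.68 = 575.50 thousand.
Unemployment rate = 16.68 / 575.50 = 2.90%.
Employment-population ratio = 558.82 / 885.92 = 63.08%.

Unemployment rate ≈ 2.90%; employment-population ratio ≈ 63.08%.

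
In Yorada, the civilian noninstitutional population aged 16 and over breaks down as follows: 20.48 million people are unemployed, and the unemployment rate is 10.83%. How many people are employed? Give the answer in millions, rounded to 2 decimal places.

About 168.62 million are employed.

Labor force = U / u = 20.48 / 0.1083 ≈ 189.10 million.
Employed = labor force − unemployed = 189.10 − 20.48 = 168.62 million.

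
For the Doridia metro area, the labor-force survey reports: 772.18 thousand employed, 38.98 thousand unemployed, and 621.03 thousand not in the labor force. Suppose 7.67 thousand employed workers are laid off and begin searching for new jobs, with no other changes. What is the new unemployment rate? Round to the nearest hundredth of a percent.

New unemployment rate ≈ 5.75%.

Initially, labor force = 772.18 + 38.98 = 811.16 thousand, so u = 38.98/811.16 = 4.81%.
After the change, employed falls and unemployed rises by 7.67; labor force unchanged → E = 764.51, U = 46.65, labor force = 811.16 thousand.
New unemployment rate = 46.65 / 811.16 = 5.75%.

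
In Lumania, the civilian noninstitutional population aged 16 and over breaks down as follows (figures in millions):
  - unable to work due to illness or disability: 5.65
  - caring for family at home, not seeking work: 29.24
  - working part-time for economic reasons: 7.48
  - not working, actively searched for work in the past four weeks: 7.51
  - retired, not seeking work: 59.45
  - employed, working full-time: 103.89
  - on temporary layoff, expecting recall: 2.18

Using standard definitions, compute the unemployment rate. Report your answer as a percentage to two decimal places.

Employed = 7.48 + 103.89 = 111.37 million (anyone who worked, including part-time for economic reasons, counts as employed).
Unemployed = 7.51 + 2.18 = 9.69 million (jobless and actively searching, or on temporary layoff).
Labor force = 111.37 + 9.69 = 121.06 million.
Unemployment rate = 9.69 / 121.06 = 8.00%.

Unemployment rate ≈ 8.00%.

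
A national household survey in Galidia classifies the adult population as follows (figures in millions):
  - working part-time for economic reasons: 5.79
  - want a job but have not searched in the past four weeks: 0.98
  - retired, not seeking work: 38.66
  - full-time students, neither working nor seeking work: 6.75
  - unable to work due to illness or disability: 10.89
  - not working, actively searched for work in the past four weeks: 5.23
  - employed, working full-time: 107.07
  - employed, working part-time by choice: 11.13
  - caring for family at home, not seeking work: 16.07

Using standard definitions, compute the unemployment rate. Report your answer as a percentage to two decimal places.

Unemployment rate ≈ 4.05%.

Employed = 5.79 + 107.07 + 11.13 = 123.99 million (anyone who worked, including part-time for economic reasons, counts as employed).
Unemployed = 5.23 million.
Labor force = 123.99 + 5.23 = 129.22 million.
Unemployment rate = 5.23 / 129.22 = 4.05%.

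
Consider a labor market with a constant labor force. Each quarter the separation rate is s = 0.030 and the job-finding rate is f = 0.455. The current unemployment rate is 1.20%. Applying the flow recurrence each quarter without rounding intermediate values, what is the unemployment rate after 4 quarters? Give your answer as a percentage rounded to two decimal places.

Unemployment rate after four quarters ≈ 5.83%.

With a fixed labor force, u_{t+1} = u_t + s·(1−u_t) − f·u_t = u_t·(1−s−f) + s.
Here 1−s−f = 0.515 and s = 0.030.
u_1 = 0.012000 × 0.515 + 0.030 = 0.036180.
u_2 = 0.036180 × 0.515 + 0.030 = 0.048633.
u_3 = 0.048633 × 0.515 + 0.030 = 0.055046.
u_4 = 0.055046 × 0.515 + 0.030 = 0.058349.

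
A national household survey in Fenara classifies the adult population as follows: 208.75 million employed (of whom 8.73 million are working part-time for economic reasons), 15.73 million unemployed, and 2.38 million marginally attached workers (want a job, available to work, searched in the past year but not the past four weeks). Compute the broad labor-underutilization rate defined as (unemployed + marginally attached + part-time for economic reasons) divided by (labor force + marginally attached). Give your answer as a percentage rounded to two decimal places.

Broad underutilization rate ≈ 11.83%.

Labor force = 208.75 + 15.73 = 224.48 million.
Numerator = 15.73 + 2.38 + 8.73 = 26.84 million.
Denominator = 224.48 + 2.38 = 226.86 million.
Broad rate = 26.84 / 226.86 = 11.83%.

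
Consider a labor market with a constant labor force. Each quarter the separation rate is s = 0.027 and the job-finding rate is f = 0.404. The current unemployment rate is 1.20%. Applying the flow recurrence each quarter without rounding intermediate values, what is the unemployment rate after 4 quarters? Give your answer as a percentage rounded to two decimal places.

With a fixed labor force, u_{t+1} = u_t + s·(1−u_t) − f·u_t = u_t·(1−s−f) + s.
Here 1−s−f = 0.569 and s = 0.027.
u_1 = 0.012000 × 0.569 + 0.027 = 0.033828.
u_2 = 0.033828 × 0.569 + 0.027 = 0.046248.
u_3 = 0.046248 × 0.569 + 0.027 = 0.053315.
u_4 = 0.053315 × 0.569 + 0.027 = 0.057336.

Unemployment rate after four quarters ≈ 5.73%.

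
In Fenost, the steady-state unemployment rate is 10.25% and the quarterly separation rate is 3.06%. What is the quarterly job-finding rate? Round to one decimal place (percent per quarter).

From u* = s/(s+f): f = s·(1−u)/u.
f = 3.06 × (1 − 0.1025) / 0.1025 = 2.7464 / 0.1025 ≈ 26.8% per quarter.

Job-finding rate ≈ 26.8% per quarter.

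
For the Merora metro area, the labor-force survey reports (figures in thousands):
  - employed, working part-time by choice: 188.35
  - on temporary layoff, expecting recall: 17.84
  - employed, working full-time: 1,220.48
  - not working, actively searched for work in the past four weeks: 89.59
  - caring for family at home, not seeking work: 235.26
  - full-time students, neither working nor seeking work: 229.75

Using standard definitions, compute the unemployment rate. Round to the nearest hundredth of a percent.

Employed = 188.35 + 1,220.48 = 1,408.83 thousand.
Unemployed = 17.84 + 89.59 = 107.43 thousand (jobless and actively searching, or on temporary layoff).
Labor force = 1,408.83 + 107.43 = 1,516.26 thousand.
Unemployment rate = 107.43 / 1,516.26 = 7.09%.

Unemployment rate ≈ 7.09%.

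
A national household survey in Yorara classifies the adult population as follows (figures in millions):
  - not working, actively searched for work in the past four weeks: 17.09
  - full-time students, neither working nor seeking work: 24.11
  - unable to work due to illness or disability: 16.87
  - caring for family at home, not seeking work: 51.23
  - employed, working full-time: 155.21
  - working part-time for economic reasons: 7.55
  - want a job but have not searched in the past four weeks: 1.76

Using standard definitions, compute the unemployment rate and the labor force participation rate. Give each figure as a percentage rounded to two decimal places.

Employed = 155.21 + 7.55 = 162.76 million (anyone who worked, including part-time for economic reasons, counts as employed).
Unemployed = 17.09 million.
Labor force = 162.76 + 17.09 = 179.85 million.
Not in labor force = 24.11 + 16.87 + 51.23 + 1.76 = 93.97 million (those not working and not actively searching are outside the labor force — including those who want a job but have given up searching).
Civilian working-age population = 179.85 + 93.97 = 273.82 million.
Unemployment rate = 17.09 / 179.85 = 9.50%.
Labor force participation rate = 179.85 / 273.82 = 65.68%.

Unemployment rate ≈ 9.50%; labor force participation rate ≈ 65.68%.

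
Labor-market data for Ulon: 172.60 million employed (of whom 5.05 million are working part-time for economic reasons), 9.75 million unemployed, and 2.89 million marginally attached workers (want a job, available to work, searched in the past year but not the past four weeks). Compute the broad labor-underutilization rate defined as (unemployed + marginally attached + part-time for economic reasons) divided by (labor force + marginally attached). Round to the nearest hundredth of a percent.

Labor force = 172.60 + 9.75 = 182.35 million.
Numerator = 9.75 + 2.89 + 5.05 = 17.69 million.
Denominator = 182.35 + 2.89 = 185.24 million.
Broad rate = 17.69 / 185.24 = 9.55%.

Broad underutilization rate ≈ 9.55%.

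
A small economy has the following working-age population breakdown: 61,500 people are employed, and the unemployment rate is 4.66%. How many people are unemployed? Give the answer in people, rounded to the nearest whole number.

About 3,006 are unemployed.

Let U be the number unemployed. The labor force is E + U, and U/(E+U) = 0.0466.
So U = 0.0466 × 61,500 / (1 − 0.0466) = 2865.90 / 0.9534 ≈ 3,006.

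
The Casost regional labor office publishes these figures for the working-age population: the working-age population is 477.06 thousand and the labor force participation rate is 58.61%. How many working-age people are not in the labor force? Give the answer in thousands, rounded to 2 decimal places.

Share not in the labor force = 1 − 0.5861 = 0.4139.
Not in labor force = 0.4139 × 477.06 ≈ 197.46 thousand.

About 197.46 thousand are not in the labor force.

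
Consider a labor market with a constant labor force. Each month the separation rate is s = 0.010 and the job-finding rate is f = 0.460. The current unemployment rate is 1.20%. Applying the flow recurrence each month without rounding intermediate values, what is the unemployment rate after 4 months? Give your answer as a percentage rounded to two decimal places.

Unemployment rate after four months ≈ 2.05%.

With a fixed labor force, u_{t+1} = u_t + s·(1−u_t) − f·u_t = u_t·(1−s−f) + s.
Here 1−s−f = 0.530 and s = 0.010.
u_1 = 0.012000 × 0.530 + 0.010 = 0.016360.
u_2 = 0.016360 × 0.530 + 0.010 = 0.018671.
u_3 = 0.018671 × 0.530 + 0.010 = 0.019896.
u_4 = 0.019896 × 0.530 + 0.010 = 0.020545.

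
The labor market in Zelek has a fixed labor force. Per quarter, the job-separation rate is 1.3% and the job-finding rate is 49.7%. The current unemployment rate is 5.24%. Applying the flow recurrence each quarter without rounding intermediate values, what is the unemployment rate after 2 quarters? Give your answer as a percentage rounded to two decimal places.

With a fixed labor force, u_{t+1} = u_t + s·(1−u_t) − f·u_t = u_t·(1−s−f) + s.
Here 1−s−f = 0.490 and s = 0.013.
u_1 = 0.052400 × 0.490 + 0.013 = 0.038676.
u_2 = 0.038676 × 0.490 + 0.013 = 0.031951.

Unemployment rate after two quarters ≈ 3.20%.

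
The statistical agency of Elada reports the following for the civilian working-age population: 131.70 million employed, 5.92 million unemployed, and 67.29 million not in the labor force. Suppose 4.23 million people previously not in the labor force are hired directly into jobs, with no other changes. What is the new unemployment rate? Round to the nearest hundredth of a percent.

New unemployment rate ≈ 4.17%.

Initially, labor force = 131.70 + 5.92 = 137.62 million, so u = 5.92/137.62 = 4.30%.
After the change, employed and labor force both rise by 4.23; unemployed unchanged → E = 135.93, U = 5.92, labor force = 141.85 million.
New unemployment rate = 5.92 / 141.85 = 4.17%.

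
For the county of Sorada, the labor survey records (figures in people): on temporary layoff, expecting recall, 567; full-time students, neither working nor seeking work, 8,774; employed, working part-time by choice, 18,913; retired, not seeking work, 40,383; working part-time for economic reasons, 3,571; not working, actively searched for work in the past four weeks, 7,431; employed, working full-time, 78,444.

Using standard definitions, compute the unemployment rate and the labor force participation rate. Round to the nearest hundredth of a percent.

Employed = 18,913 + 3,571 + 78,444 = 100,928 (anyone who worked, including part-time for economic reasons, counts as employed).
Unemployed = 567 + 7,431 = 7,998 (jobless and actively searching, or on temporary layoff).
Labor force = 100,928 + 7,998 = 108,926.
Not in labor force = 8,774 + 40,383 = 49,157 (those not working and not actively searching are outside the labor force).
Civilian working-age population = 108,926 + 49,157 = 158,083.
Unemployment rate = 7,998 / 108,926 = 7.34%.
Labor force participation rate = 108,926 / 158,083 = 68.90%.

Unemployment rate ≈ 7.34%; labor force participation rate ≈ 68.90%.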